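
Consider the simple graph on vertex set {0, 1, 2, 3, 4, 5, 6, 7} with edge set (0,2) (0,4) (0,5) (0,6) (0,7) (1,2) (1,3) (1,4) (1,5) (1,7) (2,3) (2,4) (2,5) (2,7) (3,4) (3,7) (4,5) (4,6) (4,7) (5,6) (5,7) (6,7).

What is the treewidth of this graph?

A width-4 tree decomposition is:
Bags: B1 = {1, 2, 3, 4, 7}  B2 = {1, 2, 4, 5, 7}  B3 = {0, 2, 4, 5, 7}  B4 = {0, 4, 5, 6, 7}
Tree: B1–B2, B2–B3, B3–B4
The largest bag has 5 vertices, giving width 4; this decomposition certifies tw(G) ≤ 4. On the other hand G contains the 5-clique {0, 2, 4, 5, 7}. A clique must lie in a single bag of any decomposition, so no decomposition can have width below 4. Combining the bounds, tw(G) = 4.

4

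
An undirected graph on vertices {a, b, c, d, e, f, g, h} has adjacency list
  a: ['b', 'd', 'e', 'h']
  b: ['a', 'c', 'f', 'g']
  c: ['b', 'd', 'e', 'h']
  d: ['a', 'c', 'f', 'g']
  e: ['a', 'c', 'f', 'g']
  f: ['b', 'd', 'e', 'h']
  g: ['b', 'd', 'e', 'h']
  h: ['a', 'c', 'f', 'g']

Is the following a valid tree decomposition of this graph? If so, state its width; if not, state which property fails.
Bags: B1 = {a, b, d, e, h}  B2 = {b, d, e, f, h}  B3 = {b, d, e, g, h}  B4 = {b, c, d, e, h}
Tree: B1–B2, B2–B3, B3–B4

Yes; width 4.

Every vertex of G appears in some bag (union = {a, b, c, d, e, f, g, h}); every edge is covered by a bag; and for each vertex v the set of bags containing v is connected in the bag tree. The decomposition is therefore valid. The largest bag has 5 vertices, so the width is 4.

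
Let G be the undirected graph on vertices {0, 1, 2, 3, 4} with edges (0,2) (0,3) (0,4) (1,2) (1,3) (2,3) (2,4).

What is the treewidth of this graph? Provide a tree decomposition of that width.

Treewidth 2.
One optimal decomposition is:
Bags: B1 = {0, 2, 3}  B2 = {0, 2, 4}  B3 = {1, 2, 3}
Tree: B1–B2, B1–B3

Every bag has size at most 3, so the width is 3 − 1 = 2 and tw(G) ≤ 2. Conversely, {0, 2, 3} is a clique of size 3, and the vertices of any clique must share a bag in every tree decomposition; so some bag has ≥ 3 vertices and tw(G) ≥ 2. The upper and lower bounds meet at 2, so that is the treewidth.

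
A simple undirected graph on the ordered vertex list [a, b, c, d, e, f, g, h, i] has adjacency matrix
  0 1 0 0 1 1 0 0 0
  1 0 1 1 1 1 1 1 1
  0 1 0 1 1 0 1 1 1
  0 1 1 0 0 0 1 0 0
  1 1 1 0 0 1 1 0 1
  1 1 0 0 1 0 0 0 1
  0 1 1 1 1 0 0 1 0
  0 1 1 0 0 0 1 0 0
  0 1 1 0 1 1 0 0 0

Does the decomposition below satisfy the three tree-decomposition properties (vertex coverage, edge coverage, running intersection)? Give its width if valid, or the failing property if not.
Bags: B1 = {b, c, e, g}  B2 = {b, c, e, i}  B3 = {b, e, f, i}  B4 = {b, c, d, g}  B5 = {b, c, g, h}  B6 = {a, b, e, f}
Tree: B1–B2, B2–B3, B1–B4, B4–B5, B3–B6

Yes; width 3.

Vertex coverage: the bags together contain {a, b, c, d, e, f, g, h, i}, the full vertex set. Edge coverage: each edge of G has both endpoints in at least one bag. Running intersection: for every vertex, the bags containing it form a connected subtree. All three properties hold, so this is a valid tree decomposition of width max|bag| − 1 = 3, and hence tw(G) ≤ 3.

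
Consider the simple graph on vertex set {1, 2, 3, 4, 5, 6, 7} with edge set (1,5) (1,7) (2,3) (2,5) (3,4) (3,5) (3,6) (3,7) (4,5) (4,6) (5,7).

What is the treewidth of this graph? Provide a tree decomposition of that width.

Treewidth 2.
One such decomposition:
Bags: B1 = {3, 4, 5}  B2 = {2, 3, 5}  B3 = {3, 4, 6}  B4 = {3, 5, 7}  B5 = {1, 5, 7}
Tree: B1–B2, B1–B3, B2–B4, B4–B5

Every bag has size at most 3, so the width is 3 − 1 = 2 and tw(G) ≤ 2. For the lower bound, the 3 vertices {1, 5, 7} are pairwise adjacent, and any tree decomposition puts a clique entirely inside one bag — forcing width ≥ 2. Hence tw(G) = 2 exactly.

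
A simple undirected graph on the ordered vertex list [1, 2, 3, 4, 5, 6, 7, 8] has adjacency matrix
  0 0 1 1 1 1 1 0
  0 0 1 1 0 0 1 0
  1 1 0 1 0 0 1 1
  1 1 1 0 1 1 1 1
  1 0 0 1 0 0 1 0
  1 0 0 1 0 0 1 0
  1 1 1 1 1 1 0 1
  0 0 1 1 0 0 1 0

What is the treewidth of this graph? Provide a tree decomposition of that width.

Treewidth 3.
One optimal decomposition is:
Bags: B1 = {1, 3, 4, 7}  B2 = {1, 4, 6, 7}  B3 = {2, 3, 4, 7}  B4 = {1, 4, 5, 7}  B5 = {3, 4, 7, 8}
Tree: B1–B2, B1–B3, B2–B4, B3–B5

The largest bag has 4 vertices, giving width 3; this decomposition certifies tw(G) ≤ 3. For the lower bound, the 4 vertices {3, 4, 7, 8} are pairwise adjacent, and any tree decomposition puts a clique entirely inside one bag — forcing width ≥ 3. Hence tw(G) = 3 exactly.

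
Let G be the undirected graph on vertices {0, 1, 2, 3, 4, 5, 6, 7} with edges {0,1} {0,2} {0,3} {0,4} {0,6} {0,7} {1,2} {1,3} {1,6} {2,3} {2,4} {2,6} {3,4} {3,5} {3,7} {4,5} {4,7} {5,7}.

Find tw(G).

A width-3 tree decomposition is:
Bags: B1 = {0, 3, 4, 7}  B2 = {0, 2, 3, 4}  B3 = {0, 1, 2, 3}  B4 = {3, 4, 5, 7}  B5 = {0, 1, 2, 6}
Tree: B1–B2, B2–B3, B1–B4, B3–B5
The largest bag has 4 vertices, giving width 3; this decomposition certifies tw(G) ≤ 3. On the other hand G contains the 4-clique {0, 1, 2, 3}. A clique must lie in a single bag of any decomposition, so no decomposition can have width below 3. The upper and lower bounds meet at 3, so that is the treewidth.

3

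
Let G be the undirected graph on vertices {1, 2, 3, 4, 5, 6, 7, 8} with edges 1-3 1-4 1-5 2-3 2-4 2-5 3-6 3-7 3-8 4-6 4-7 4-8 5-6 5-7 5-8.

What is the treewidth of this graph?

3

A width-3 tree decomposition is:
Bags: B1 = {3, 4, 5, 7}  B2 = {1, 3, 4, 5}  B3 = {2, 3, 4, 5}  B4 = {3, 4, 5, 6}  B5 = {3, 4, 5, 8}
Tree: B1–B2, B2–B3, B3–B4, B4–B5
Every bag has size at most 4, so the width is 4 − 1 = 3 and tw(G) ≤ 3. For the lower bound: the 4 vertex sets {4,7}, {1,3}, {5}, {2} are disjoint, each induces a connected subgraph, and every pair is joined by at least one edge of G. Contracting each set to a single vertex therefore yields K_{4} as a minor, and since treewidth is minor-monotone, tw(G) ≥ tw(K_{4}) = 3. Combining the bounds, tw(G) = 3.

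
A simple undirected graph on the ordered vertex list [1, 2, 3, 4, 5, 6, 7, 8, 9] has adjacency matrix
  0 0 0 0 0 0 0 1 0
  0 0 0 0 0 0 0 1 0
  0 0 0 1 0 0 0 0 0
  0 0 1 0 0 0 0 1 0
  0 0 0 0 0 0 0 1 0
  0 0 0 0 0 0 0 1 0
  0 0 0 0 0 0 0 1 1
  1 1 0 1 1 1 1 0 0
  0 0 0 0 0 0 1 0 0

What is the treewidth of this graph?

1

A width-1 tree decomposition is:
Bags: B1 = {1, 8}  B2 = {5, 8}  B3 = {7, 8}  B4 = {2, 8}  B5 = {7, 9}  B6 = {4, 8}  B7 = {3, 4}  B8 = {6, 8}
Tree: B1–B2, B2–B3, B1–B4, B3–B5, B3–B6, B6–B7, B2–B8
Each bag holds 2 vertices, so the decomposition has width 1, which upper-bounds the treewidth. Since G has at least one edge (e.g. 8–1), it is not an edgeless graph, so tw(G) ≥ 1. Combining the bounds, tw(G) = 1.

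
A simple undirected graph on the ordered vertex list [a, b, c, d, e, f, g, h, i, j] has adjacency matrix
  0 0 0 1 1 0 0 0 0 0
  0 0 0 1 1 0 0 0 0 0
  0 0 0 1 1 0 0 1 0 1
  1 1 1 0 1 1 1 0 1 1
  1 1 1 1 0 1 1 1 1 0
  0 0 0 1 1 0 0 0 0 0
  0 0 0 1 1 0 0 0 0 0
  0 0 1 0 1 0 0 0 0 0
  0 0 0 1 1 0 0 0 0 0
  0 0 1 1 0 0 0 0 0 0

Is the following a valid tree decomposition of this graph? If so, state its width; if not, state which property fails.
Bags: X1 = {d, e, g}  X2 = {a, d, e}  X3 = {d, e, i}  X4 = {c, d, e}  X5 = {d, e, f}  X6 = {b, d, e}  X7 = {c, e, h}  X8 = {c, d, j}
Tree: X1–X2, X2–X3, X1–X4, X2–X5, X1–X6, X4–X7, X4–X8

Yes; width 2.

Vertex coverage: the bags together contain {a, b, c, d, e, f, g, h, i, j}, the full vertex set. Edge coverage: each edge of G has both endpoints in at least one bag. Running intersection: for every vertex, the bags containing it form a connected subtree. All three properties hold, so this is a valid tree decomposition of width max|bag| − 1 = 2, and hence tw(G) ≤ 2.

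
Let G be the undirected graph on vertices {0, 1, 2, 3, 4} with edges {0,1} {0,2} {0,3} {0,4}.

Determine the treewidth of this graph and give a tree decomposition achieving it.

Treewidth 1.
One optimal decomposition is:
Bags: B1 = {0, 3}  B2 = {0, 4}  B3 = {0, 1}  B4 = {0, 2}
Tree: B1–B2, B1–B3, B3–B4

The largest bag has 2 vertices, giving width 1; this decomposition certifies tw(G) ≤ 1. Since G has at least one edge (e.g. 3–0), it is not an edgeless graph, so tw(G) ≥ 1. Hence tw(G) = 1 exactly.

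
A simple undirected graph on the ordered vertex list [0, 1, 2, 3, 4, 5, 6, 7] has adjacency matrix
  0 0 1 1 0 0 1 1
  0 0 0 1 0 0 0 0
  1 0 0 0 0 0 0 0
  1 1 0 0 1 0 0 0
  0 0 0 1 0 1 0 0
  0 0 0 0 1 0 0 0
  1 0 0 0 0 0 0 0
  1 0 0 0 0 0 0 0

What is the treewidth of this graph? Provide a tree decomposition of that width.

Each bag holds 2 vertices, so the decomposition has width 1, which upper-bounds the treewidth. Any graph with an edge has treewidth ≥ 1, and G has the edge 3–4. The upper and lower bounds meet at 1, so that is the treewidth.

Treewidth 1.
Bags: B1 = {3, 4}  B2 = {0, 3}  B3 = {0, 7}  B4 = {1, 3}  B5 = {0, 6}  B6 = {4, 5}  B7 = {0, 2}
Tree: B1–B2, B2–B3, B2–B4, B3–B5, B1–B6, B3–B7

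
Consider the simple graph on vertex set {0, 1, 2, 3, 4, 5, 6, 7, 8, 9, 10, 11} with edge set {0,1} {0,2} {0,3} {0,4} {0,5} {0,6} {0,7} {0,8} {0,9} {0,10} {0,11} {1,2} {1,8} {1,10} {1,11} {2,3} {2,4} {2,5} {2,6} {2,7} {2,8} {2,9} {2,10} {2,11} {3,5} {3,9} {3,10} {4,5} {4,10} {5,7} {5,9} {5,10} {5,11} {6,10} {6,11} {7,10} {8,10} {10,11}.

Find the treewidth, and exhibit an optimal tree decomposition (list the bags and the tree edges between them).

The largest bag has 5 vertices, giving width 4; this decomposition certifies tw(G) ≤ 4. On the other hand G contains the 5-clique {0, 2, 3, 5, 9}. A clique must lie in a single bag of any decomposition, so no decomposition can have width below 4. Hence tw(G) = 4 exactly.

Treewidth 4.
One optimal decomposition is:
Bags: B1 = {0, 1, 2, 10, 11}  B2 = {0, 2, 5, 10, 11}  B3 = {0, 2, 4, 5, 10}  B4 = {0, 2, 3, 5, 10}  B5 = {0, 2, 6, 10, 11}  B6 = {0, 2, 3, 5, 9}  B7 = {0, 2, 5, 7, 10}  B8 = {0, 1, 2, 8, 10}
Tree: B1–B2, B2–B3, B2–B4, B2–B5, B4–B6, B3–B7, B1–B8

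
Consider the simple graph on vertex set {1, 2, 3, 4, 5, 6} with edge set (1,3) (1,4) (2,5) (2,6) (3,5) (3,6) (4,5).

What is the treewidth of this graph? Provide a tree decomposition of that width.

Treewidth 2.
One optimal decomposition is:
Bags: B1 = {1, 4, 5}  B2 = {1, 3, 5}  B3 = {2, 3, 5}  B4 = {2, 3, 6}
Tree: B1–B2, B2–B3, B3–B4

Every bag has size at most 3, so the width is 3 − 1 = 2 and tw(G) ≤ 2. For the lower bound, G contains the cycle 4–1–3–5–4, so G is not a forest; only forests have treewidth ≤ 1, hence tw(G) ≥ 2. Hence tw(G) = 2 exactly.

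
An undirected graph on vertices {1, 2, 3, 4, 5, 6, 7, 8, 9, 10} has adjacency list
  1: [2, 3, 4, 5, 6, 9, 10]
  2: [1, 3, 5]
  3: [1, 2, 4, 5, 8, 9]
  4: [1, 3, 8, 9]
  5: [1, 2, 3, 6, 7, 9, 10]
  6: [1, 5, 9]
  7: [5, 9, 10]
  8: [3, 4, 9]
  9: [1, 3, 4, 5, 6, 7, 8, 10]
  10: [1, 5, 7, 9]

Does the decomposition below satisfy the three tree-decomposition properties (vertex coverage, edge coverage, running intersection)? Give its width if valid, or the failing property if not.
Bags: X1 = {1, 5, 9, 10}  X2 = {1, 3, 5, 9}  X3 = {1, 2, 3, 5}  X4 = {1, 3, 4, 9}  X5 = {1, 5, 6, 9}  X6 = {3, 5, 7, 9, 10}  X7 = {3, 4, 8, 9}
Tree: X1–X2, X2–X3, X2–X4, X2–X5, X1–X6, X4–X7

No — bags containing vertex 3 are not connected in the tree.

A tree decomposition must satisfy three properties: every vertex lies in some bag; for every edge, both endpoints lie together in some bag; and for every vertex, the bags containing it form a connected subtree. Here bags containing vertex 3 are not connected in the tree, so the decomposition is invalid.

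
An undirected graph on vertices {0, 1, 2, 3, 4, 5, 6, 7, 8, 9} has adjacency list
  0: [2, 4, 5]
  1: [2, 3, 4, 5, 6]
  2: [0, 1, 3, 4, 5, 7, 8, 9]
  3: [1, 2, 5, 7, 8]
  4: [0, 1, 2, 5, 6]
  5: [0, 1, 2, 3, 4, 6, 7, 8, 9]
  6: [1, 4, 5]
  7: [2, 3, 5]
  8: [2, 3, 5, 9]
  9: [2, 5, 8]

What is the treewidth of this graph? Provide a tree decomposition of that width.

The largest bag has 4 vertices, giving width 3; this decomposition certifies tw(G) ≤ 3. Conversely, {0, 2, 4, 5} is a clique of size 4, and the vertices of any clique must share a bag in every tree decomposition; so some bag has ≥ 4 vertices and tw(G) ≥ 3. Therefore the treewidth is 3.

Treewidth 3.
One optimal decomposition is:
Bags: B1 = {1, 2, 4, 5}  B2 = {1, 2, 3, 5}  B3 = {1, 4, 5, 6}  B4 = {0, 2, 4, 5}  B5 = {2, 3, 5, 8}  B6 = {2, 3, 5, 7}  B7 = {2, 5, 8, 9}
Tree: B1–B2, B1–B3, B1–B4, B2–B5, B5–B6, B5–B7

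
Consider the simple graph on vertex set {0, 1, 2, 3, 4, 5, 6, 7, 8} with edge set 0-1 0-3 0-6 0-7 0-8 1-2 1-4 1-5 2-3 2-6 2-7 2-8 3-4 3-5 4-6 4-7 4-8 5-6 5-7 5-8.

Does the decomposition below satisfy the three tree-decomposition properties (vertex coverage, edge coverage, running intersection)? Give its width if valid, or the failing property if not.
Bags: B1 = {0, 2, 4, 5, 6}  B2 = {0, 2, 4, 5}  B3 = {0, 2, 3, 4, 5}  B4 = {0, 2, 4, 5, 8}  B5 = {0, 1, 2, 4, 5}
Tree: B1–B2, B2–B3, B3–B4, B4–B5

No — vertex 7 appears in no bag.

A tree decomposition must satisfy three properties: every vertex lies in some bag; for every edge, both endpoints lie together in some bag; and for every vertex, the bags containing it form a connected subtree. Here vertex 7 appears in no bag, so the decomposition is invalid.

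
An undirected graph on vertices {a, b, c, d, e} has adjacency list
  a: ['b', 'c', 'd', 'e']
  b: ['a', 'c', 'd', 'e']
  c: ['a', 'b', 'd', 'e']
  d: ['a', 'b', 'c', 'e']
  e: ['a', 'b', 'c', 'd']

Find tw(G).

A width-4 tree decomposition is:
Bags: B1 = {a, b, c, d, e}
Tree: (single bag)
A single bag containing all 5 vertices is trivially a valid decomposition of width 4. Conversely, {a, b, c, d, e} is a clique of size 5, and the vertices of any clique must share a bag in every tree decomposition; so some bag has ≥ 5 vertices and tw(G) ≥ 4. Hence tw(G) = 4 exactly.

4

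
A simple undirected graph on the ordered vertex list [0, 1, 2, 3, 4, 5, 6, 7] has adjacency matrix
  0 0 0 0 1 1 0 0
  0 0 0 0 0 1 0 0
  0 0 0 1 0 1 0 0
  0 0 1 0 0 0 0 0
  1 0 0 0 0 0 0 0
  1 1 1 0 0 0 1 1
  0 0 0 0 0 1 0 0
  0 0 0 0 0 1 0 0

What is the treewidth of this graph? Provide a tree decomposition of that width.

The largest bag has 2 vertices, giving width 1; this decomposition certifies tw(G) ≤ 1. G has an edge, so its treewidth is at least 1. Combining the bounds, tw(G) = 1.

Treewidth 1.
One such decomposition:
Bags: B1 = {5, 6}  B2 = {1, 5}  B3 = {0, 5}  B4 = {0, 4}  B5 = {5, 7}  B6 = {2, 5}  B7 = {2, 3}
Tree: B1–B2, B1–B3, B3–B4, B2–B5, B5–B6, B6–B7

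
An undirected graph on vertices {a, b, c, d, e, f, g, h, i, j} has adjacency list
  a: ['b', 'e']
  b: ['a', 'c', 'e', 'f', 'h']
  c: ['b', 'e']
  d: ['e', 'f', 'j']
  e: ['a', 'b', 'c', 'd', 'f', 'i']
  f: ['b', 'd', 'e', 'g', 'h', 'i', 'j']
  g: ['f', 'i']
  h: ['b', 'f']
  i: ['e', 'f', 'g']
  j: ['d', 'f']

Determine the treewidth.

2

A width-2 tree decomposition is:
Bags: B1 = {b, e, f}  B2 = {a, b, e}  B3 = {d, e, f}  B4 = {e, f, i}  B5 = {b, c, e}  B6 = {f, g, i}  B7 = {d, f, j}  B8 = {b, f, h}
Tree: B1–B2, B1–B3, B3–B4, B1–B5, B4–B6, B3–B7, B1–B8
Every bag has size at most 3, so the width is 3 − 1 = 2 and tw(G) ≤ 2. On the other hand G contains the 3-clique {a, b, e}. A clique must lie in a single bag of any decomposition, so no decomposition can have width below 2. Combining the bounds, tw(G) = 2.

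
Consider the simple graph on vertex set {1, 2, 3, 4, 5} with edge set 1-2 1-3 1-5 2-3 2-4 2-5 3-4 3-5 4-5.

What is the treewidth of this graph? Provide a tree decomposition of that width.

Treewidth 3.
One optimal decomposition is:
Bags: B1 = {2, 3, 4, 5}  B2 = {1, 2, 3, 5}
Tree: B1–B2

Each bag holds 4 vertices, so the decomposition has width 3, which upper-bounds the treewidth. Conversely, {1, 2, 3, 5} is a clique of size 4, and the vertices of any clique must share a bag in every tree decomposition; so some bag has ≥ 4 vertices and tw(G) ≥ 3. Therefore the treewidth is 3.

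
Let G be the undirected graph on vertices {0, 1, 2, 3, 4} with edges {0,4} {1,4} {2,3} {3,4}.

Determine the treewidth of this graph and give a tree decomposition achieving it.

Treewidth 1.
One such decomposition:
Bags: B1 = {2, 3}  B2 = {3, 4}  B3 = {1, 4}  B4 = {0, 4}
Tree: B1–B2, B2–B3, B2–B4

The largest bag has 2 vertices, giving width 1; this decomposition certifies tw(G) ≤ 1. Any graph with an edge has treewidth ≥ 1, and G has the edge 2–3. The upper and lower bounds meet at 1, so that is the treewidth.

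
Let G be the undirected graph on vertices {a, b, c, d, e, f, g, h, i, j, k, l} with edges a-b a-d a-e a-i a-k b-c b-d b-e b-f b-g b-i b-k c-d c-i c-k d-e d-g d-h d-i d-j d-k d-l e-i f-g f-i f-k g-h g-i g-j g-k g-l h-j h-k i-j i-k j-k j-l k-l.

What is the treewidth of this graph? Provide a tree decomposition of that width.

Every bag has size at most 5, so the width is 5 − 1 = 4 and tw(G) ≤ 4. Conversely, {a, b, d, e, i} is a clique of size 5, and the vertices of any clique must share a bag in every tree decomposition; so some bag has ≥ 5 vertices and tw(G) ≥ 4. The upper and lower bounds meet at 4, so that is the treewidth.

Treewidth 4.
One optimal decomposition is:
Bags: B1 = {b, d, g, i, k}  B2 = {a, b, d, i, k}  B3 = {d, g, i, j, k}  B4 = {a, b, d, e, i}  B5 = {b, f, g, i, k}  B6 = {d, g, h, j, k}  B7 = {d, g, j, k, l}  B8 = {b, c, d, i, k}
Tree: B1–B2, B1–B3, B2–B4, B1–B5, B3–B6, B6–B7, B2–B8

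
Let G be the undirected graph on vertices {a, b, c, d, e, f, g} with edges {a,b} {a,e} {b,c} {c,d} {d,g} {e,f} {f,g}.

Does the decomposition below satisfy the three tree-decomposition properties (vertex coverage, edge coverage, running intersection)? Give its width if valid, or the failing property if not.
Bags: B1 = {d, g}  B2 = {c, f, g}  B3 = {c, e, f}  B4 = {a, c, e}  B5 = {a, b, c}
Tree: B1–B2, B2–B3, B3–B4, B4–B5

A tree decomposition must satisfy three properties: every vertex lies in some bag; for every edge, both endpoints lie together in some bag; and for every vertex, the bags containing it form a connected subtree. Here edge (c,d) lies in no bag, so the decomposition is invalid.

No — edge (c,d) lies in no bag.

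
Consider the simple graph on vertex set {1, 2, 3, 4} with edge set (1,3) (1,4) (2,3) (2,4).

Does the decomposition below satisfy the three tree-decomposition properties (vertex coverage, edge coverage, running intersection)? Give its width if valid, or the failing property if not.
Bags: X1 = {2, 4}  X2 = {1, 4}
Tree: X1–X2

No — vertex 3 appears in no bag.

A tree decomposition must satisfy three properties: every vertex lies in some bag; for every edge, both endpoints lie together in some bag; and for every vertex, the bags containing it form a connected subtree. Here vertex 3 appears in no bag, so the decomposition is invalid.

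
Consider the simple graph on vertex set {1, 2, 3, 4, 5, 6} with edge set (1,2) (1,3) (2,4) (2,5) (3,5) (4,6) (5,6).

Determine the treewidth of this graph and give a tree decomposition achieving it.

Treewidth 2.
One such decomposition:
Bags: B1 = {1, 2, 3}  B2 = {2, 3, 5}  B3 = {2, 4, 5}  B4 = {4, 5, 6}
Tree: B1–B2, B2–B3, B3–B4

Each bag holds 3 vertices, so the decomposition has width 2, which upper-bounds the treewidth. For the lower bound, G contains the cycle 1–3–5–2–1, so G is not a forest; only forests have treewidth ≤ 1, hence tw(G) ≥ 2. Hence tw(G) = 2 exactly.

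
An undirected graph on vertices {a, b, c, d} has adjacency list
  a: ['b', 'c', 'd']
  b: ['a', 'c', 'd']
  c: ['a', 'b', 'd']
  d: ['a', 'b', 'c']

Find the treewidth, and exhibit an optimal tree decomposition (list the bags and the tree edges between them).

A single bag containing all 4 vertices is trivially a valid decomposition of width 3. For the lower bound, the 4 vertices {a, b, c, d} are pairwise adjacent, and any tree decomposition puts a clique entirely inside one bag — forcing width ≥ 3. Hence tw(G) = 3 exactly.

Treewidth 3.
One such decomposition:
Bags: B1 = {a, b, c, d}
Tree: (single bag)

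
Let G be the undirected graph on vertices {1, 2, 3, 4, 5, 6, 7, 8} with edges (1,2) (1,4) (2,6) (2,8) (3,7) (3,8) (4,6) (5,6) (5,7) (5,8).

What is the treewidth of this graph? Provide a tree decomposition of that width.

The largest bag has 3 vertices, giving width 2; this decomposition certifies tw(G) ≤ 2. For the lower bound, G contains the cycle 4–1–2–6–4, so G is not a forest; only forests have treewidth ≤ 1, hence tw(G) ≥ 2. Therefore the treewidth is 2.

Treewidth 2.
Bags: B1 = {1, 4, 6}  B2 = {1, 2, 6}  B3 = {2, 5, 6}  B4 = {2, 5, 8}  B5 = {5, 7, 8}  B6 = {3, 7, 8}
Tree: B1–B2, B2–B3, B3–B4, B4–B5, B5–B6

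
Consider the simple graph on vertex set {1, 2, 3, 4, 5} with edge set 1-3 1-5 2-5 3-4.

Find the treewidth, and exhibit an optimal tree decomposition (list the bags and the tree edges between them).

Every bag has size at most 2, so the width is 2 − 1 = 1 and tw(G) ≤ 1. Since G has at least one edge (e.g. 4–3), it is not an edgeless graph, so tw(G) ≥ 1. The upper and lower bounds meet at 1, so that is the treewidth.

Treewidth 1.
One optimal decomposition is:
Bags: B1 = {3, 4}  B2 = {1, 3}  B3 = {1, 5}  B4 = {2, 5}
Tree: B1–B2, B2–B3, B3–B4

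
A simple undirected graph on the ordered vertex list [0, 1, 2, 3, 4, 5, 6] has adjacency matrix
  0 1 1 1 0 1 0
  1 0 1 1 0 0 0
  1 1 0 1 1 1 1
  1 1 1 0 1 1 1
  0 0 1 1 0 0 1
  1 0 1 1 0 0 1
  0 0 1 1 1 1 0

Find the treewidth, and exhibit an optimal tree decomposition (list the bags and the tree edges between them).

Every bag has size at most 4, so the width is 4 − 1 = 3 and tw(G) ≤ 3. On the other hand G contains the 4-clique {0, 1, 2, 3}. A clique must lie in a single bag of any decomposition, so no decomposition can have width below 3. Therefore the treewidth is 3.

Treewidth 3.
Bags: B1 = {0, 2, 3, 5}  B2 = {0, 1, 2, 3}  B3 = {2, 3, 5, 6}  B4 = {2, 3, 4, 6}
Tree: B1–B2, B1–B3, B3–B4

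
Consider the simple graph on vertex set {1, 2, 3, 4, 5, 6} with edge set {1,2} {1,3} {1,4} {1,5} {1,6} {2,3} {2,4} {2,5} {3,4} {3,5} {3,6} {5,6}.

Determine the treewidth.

A width-3 tree decomposition is:
Bags: B1 = {1, 2, 3, 5}  B2 = {1, 3, 5, 6}  B3 = {1, 2, 3, 4}
Tree: B1–B2, B1–B3
Each bag holds 4 vertices, so the decomposition has width 3, which upper-bounds the treewidth. Conversely, {1, 2, 3, 4} is a clique of size 4, and the vertices of any clique must share a bag in every tree decomposition; so some bag has ≥ 4 vertices and tw(G) ≥ 3. Hence tw(G) = 3 exactly.

3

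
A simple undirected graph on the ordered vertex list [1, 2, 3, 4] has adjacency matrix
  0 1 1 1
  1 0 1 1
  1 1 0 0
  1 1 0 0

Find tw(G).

2

A width-2 tree decomposition is:
Bags: B1 = {1, 2, 3}  B2 = {1, 2, 4}
Tree: B1–B2
Every bag has size at most 3, so the width is 3 − 1 = 2 and tw(G) ≤ 2. For the lower bound, the 3 vertices {1, 2, 3} are pairwise adjacent, and any tree decomposition puts a clique entirely inside one bag — forcing width ≥ 2. Combining the bounds, tw(G) = 2.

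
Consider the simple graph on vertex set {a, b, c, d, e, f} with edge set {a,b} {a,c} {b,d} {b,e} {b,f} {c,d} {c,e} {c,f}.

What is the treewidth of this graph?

A width-2 tree decomposition is:
Bags: B1 = {b, c, e}  B2 = {a, b, c}  B3 = {b, c, f}  B4 = {b, c, d}
Tree: B1–B2, B2–B3, B3–B4
Every bag has size at most 3, so the width is 3 − 1 = 2 and tw(G) ≤ 2. For the lower bound, G contains the cycle e–c–a–b–e, so G is not a forest; only forests have treewidth ≤ 1, hence tw(G) ≥ 2. Combining the bounds, tw(G) = 2.

2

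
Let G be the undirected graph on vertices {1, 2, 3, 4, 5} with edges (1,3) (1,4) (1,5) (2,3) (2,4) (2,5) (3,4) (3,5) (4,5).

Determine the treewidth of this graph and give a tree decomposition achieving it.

The largest bag has 4 vertices, giving width 3; this decomposition certifies tw(G) ≤ 3. For the lower bound, the 4 vertices {1, 3, 4, 5} are pairwise adjacent, and any tree decomposition puts a clique entirely inside one bag — forcing width ≥ 3. Combining the bounds, tw(G) = 3.

Treewidth 3.
Bags: B1 = {1, 3, 4, 5}  B2 = {2, 3, 4, 5}
Tree: B1–B2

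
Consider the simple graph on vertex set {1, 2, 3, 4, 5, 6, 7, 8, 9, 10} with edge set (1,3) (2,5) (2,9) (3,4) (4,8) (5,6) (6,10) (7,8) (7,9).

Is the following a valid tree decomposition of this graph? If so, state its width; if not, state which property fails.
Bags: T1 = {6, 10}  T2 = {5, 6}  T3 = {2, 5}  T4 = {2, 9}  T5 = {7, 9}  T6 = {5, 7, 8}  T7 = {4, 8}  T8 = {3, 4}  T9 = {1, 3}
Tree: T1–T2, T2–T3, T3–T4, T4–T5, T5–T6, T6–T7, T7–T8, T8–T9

A tree decomposition must satisfy three properties: every vertex lies in some bag; for every edge, both endpoints lie together in some bag; and for every vertex, the bags containing it form a connected subtree. Here bags containing vertex 5 are not connected in the tree, so the decomposition is invalid.

No — bags containing vertex 5 are not connected in the tree.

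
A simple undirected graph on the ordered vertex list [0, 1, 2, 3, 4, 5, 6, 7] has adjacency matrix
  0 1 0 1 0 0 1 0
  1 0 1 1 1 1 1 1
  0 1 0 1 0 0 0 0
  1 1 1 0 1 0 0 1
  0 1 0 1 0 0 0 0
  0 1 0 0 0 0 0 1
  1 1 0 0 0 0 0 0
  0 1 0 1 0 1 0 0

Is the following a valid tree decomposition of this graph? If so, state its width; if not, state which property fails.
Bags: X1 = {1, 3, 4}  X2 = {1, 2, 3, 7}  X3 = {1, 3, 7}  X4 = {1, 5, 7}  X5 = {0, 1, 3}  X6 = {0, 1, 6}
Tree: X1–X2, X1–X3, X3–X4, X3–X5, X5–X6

A tree decomposition must satisfy three properties: every vertex lies in some bag; for every edge, both endpoints lie together in some bag; and for every vertex, the bags containing it form a connected subtree. Here bags containing vertex 7 are not connected in the tree, so the decomposition is invalid.

No — bags containing vertex 7 are not connected in the tree.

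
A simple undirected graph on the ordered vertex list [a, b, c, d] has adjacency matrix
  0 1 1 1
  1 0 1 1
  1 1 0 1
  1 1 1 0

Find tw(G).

3

A width-3 tree decomposition is:
Bags: B1 = {a, b, c, d}
Tree: (single bag)
A single bag containing all 4 vertices is trivially a valid decomposition of width 3. Conversely, {a, b, c, d} is a clique of size 4, and the vertices of any clique must share a bag in every tree decomposition; so some bag has ≥ 4 vertices and tw(G) ≥ 3. The upper and lower bounds meet at 3, so that is the treewidth.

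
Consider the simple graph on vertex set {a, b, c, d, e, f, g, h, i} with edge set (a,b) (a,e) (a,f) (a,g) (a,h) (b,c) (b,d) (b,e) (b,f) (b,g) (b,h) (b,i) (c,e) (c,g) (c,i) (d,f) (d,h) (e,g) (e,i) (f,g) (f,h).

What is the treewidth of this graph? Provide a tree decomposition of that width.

Each bag holds 4 vertices, so the decomposition has width 3, which upper-bounds the treewidth. For the lower bound, the 4 vertices {b, c, e, g} are pairwise adjacent, and any tree decomposition puts a clique entirely inside one bag — forcing width ≥ 3. Therefore the treewidth is 3.

Treewidth 3.
One optimal decomposition is:
Bags: B1 = {b, c, e, g}  B2 = {a, b, e, g}  B3 = {a, b, f, g}  B4 = {b, c, e, i}  B5 = {a, b, f, h}  B6 = {b, d, f, h}
Tree: B1–B2, B2–B3, B1–B4, B3–B5, B5–B6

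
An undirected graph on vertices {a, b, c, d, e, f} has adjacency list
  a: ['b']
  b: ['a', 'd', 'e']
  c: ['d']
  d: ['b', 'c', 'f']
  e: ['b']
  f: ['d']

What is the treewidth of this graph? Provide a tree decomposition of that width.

Treewidth 1.
Bags: B1 = {d, f}  B2 = {b, d}  B3 = {b, e}  B4 = {c, d}  B5 = {a, b}
Tree: B1–B2, B2–B3, B1–B4, B2–B5

Every bag has size at most 2, so the width is 2 − 1 = 1 and tw(G) ≤ 1. Since G has at least one edge (e.g. d–f), it is not an edgeless graph, so tw(G) ≥ 1. Therefore the treewidth is 1.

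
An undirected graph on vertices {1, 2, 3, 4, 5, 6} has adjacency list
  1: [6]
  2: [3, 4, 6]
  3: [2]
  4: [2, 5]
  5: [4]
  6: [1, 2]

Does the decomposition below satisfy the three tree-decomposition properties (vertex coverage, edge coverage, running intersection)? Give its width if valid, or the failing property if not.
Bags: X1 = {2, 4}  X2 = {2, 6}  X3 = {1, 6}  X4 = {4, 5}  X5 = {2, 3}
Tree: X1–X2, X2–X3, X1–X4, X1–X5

Checking the three conditions: (i) the bags cover all of {1, 2, 3, 4, 5, 6}; (ii) for each edge, some bag contains both endpoints; (iii) the bags containing any fixed vertex form a subtree. All hold, so the decomposition is valid with width 2 − 1 = 1.

Yes; width 1.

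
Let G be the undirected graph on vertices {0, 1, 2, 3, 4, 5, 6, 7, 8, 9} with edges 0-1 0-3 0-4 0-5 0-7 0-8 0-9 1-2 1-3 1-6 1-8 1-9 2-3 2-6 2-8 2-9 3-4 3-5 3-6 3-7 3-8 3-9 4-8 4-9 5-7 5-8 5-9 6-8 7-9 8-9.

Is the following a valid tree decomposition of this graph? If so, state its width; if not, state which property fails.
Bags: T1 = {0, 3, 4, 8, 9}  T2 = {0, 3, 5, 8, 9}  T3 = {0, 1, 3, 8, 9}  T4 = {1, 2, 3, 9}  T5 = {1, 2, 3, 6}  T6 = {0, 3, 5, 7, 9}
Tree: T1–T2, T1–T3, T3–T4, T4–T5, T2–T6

A tree decomposition must satisfy three properties: every vertex lies in some bag; for every edge, both endpoints lie together in some bag; and for every vertex, the bags containing it form a connected subtree. Here edge (8,2) lies in no bag, so the decomposition is invalid.

No — edge (8,2) lies in no bag.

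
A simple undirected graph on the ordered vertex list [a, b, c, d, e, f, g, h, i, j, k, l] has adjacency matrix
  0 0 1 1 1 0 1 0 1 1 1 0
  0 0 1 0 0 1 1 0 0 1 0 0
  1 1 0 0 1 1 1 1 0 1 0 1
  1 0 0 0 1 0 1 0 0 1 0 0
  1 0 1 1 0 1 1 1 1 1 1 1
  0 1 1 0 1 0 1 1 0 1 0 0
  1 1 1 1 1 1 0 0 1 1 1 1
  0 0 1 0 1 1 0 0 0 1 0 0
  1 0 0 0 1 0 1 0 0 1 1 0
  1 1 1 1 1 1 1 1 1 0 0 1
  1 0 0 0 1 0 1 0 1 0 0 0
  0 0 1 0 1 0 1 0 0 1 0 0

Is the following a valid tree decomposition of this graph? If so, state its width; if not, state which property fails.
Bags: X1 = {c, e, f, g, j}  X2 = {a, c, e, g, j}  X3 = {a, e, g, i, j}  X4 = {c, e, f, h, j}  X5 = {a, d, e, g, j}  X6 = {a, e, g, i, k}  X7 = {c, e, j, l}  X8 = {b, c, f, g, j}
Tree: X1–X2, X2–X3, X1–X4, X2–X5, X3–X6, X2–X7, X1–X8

A tree decomposition must satisfy three properties: every vertex lies in some bag; for every edge, both endpoints lie together in some bag; and for every vertex, the bags containing it form a connected subtree. Here edge (g,l) lies in no bag, so the decomposition is invalid.

No — edge (g,l) lies in no bag.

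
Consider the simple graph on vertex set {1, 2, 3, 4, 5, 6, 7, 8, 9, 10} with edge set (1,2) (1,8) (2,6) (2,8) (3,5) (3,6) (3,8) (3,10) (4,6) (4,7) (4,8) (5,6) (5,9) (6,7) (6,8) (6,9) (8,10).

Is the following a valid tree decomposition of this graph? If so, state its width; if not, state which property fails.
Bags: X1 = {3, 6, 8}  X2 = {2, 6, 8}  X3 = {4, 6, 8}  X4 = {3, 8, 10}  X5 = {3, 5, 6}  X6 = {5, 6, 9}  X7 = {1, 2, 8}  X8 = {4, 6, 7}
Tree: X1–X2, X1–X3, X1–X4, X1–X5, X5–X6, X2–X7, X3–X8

Yes; width 2.

Every vertex of G appears in some bag (union = {1, 2, 3, 4, 5, 6, 7, 8, 9, 10}); every edge is covered by a bag; and for each vertex v the set of bags containing v is connected in the bag tree. The decomposition is therefore valid. The largest bag has 3 vertices, so the width is 2.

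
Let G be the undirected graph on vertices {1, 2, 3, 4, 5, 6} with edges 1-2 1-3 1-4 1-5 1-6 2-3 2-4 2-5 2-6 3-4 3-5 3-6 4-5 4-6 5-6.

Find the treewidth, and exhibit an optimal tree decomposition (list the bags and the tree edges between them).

A single bag containing all 6 vertices is trivially a valid decomposition of width 5. On the other hand G contains the 6-clique {1, 2, 3, 4, 5, 6}. A clique must lie in a single bag of any decomposition, so no decomposition can have width below 5. Combining the bounds, tw(G) = 5.

Treewidth 5.
Bags: B1 = {1, 2, 3, 4, 5, 6}
Tree: (single bag)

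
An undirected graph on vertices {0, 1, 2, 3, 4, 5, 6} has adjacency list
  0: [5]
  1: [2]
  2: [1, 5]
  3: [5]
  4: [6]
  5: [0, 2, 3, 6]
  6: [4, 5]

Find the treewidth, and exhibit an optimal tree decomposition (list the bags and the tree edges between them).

The largest bag has 2 vertices, giving width 1; this decomposition certifies tw(G) ≤ 1. G has an edge, so its treewidth is at least 1. The upper and lower bounds meet at 1, so that is the treewidth.

Treewidth 1.
Bags: B1 = {4, 6}  B2 = {5, 6}  B3 = {2, 5}  B4 = {3, 5}  B5 = {1, 2}  B6 = {0, 5}
Tree: B1–B2, B2–B3, B3–B4, B3–B5, B4–B6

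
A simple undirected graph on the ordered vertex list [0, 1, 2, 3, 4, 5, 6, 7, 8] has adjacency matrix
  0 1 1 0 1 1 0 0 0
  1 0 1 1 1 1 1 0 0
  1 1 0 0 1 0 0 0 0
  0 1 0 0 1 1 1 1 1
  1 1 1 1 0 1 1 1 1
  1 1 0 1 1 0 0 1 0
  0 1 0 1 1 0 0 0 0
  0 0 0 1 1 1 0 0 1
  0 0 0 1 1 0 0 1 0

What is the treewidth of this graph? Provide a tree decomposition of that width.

Treewidth 3.
Bags: B1 = {1, 3, 4, 5}  B2 = {1, 3, 4, 6}  B3 = {0, 1, 4, 5}  B4 = {0, 1, 2, 4}  B5 = {3, 4, 5, 7}  B6 = {3, 4, 7, 8}
Tree: B1–B2, B1–B3, B3–B4, B1–B5, B5–B6

Every bag has size at most 4, so the width is 4 − 1 = 3 and tw(G) ≤ 3. For the lower bound, the 4 vertices {3, 4, 7, 8} are pairwise adjacent, and any tree decomposition puts a clique entirely inside one bag — forcing width ≥ 3. Hence tw(G) = 3 exactly.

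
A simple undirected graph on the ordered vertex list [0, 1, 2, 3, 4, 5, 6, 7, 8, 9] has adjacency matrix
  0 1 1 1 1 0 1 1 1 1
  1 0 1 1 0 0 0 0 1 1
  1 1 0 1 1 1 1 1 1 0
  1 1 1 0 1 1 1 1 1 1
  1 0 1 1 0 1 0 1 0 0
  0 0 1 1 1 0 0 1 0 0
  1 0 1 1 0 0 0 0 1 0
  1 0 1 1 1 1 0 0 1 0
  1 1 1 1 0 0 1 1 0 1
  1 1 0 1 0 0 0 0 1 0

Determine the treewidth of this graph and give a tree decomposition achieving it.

Treewidth 4.
One optimal decomposition is:
Bags: B1 = {0, 2, 3, 6, 8}  B2 = {0, 2, 3, 7, 8}  B3 = {0, 1, 2, 3, 8}  B4 = {0, 2, 3, 4, 7}  B5 = {0, 1, 3, 8, 9}  B6 = {2, 3, 4, 5, 7}
Tree: B1–B2, B1–B3, B2–B4, B3–B5, B4–B6

Every bag has size at most 5, so the width is 5 − 1 = 4 and tw(G) ≤ 4. Conversely, {0, 1, 3, 8, 9} is a clique of size 5, and the vertices of any clique must share a bag in every tree decomposition; so some bag has ≥ 5 vertices and tw(G) ≥ 4. Hence tw(G) = 4 exactly.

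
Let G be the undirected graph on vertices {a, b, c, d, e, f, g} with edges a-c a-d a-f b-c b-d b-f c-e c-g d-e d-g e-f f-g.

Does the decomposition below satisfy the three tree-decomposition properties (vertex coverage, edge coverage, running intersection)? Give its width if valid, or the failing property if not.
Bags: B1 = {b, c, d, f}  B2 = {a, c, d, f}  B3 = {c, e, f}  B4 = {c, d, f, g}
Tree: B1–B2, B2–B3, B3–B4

No — edge (d,e) lies in no bag.

A tree decomposition must satisfy three properties: every vertex lies in some bag; for every edge, both endpoints lie together in some bag; and for every vertex, the bags containing it form a connected subtree. Here edge (d,e) lies in no bag, so the decomposition is invalid.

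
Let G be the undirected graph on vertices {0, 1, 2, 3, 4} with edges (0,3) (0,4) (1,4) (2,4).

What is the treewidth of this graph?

A width-1 tree decomposition is:
Bags: B1 = {2, 4}  B2 = {0, 4}  B3 = {0, 3}  B4 = {1, 4}
Tree: B1–B2, B2–B3, B1–B4
Each bag holds 2 vertices, so the decomposition has width 1, which upper-bounds the treewidth. G has an edge, so its treewidth is at least 1. Therefore the treewidth is 1.

1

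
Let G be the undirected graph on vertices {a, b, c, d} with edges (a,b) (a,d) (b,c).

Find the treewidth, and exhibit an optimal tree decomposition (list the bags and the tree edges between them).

Treewidth 1.
Bags: B1 = {a, d}  B2 = {a, b}  B3 = {b, c}
Tree: B1–B2, B2–B3

Each bag holds 2 vertices, so the decomposition has width 1, which upper-bounds the treewidth. Since G has at least one edge (e.g. a–d), it is not an edgeless graph, so tw(G) ≥ 1. Therefore the treewidth is 1.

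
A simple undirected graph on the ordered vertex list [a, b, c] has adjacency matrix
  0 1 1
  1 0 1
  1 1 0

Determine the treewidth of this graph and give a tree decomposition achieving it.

With just one bag of size 3, the width is 3 − 1 = 2, so tw(G) ≤ 2. On the other hand G contains the 3-clique {a, b, c}. A clique must lie in a single bag of any decomposition, so no decomposition can have width below 2. Therefore the treewidth is 2.

Treewidth 2.
One such decomposition:
Bags: B1 = {a, b, c}
Tree: (single bag)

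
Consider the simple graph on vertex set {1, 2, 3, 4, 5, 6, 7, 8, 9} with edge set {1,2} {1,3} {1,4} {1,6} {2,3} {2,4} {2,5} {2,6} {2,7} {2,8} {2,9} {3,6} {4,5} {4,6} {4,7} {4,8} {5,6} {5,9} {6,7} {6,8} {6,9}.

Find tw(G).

A width-3 tree decomposition is:
Bags: B1 = {1, 2, 4, 6}  B2 = {1, 2, 3, 6}  B3 = {2, 4, 6, 7}  B4 = {2, 4, 6, 8}  B5 = {2, 4, 5, 6}  B6 = {2, 5, 6, 9}
Tree: B1–B2, B1–B3, B1–B4, B3–B5, B5–B6
The largest bag has 4 vertices, giving width 3; this decomposition certifies tw(G) ≤ 3. On the other hand G contains the 4-clique {2, 5, 6, 9}. A clique must lie in a single bag of any decomposition, so no decomposition can have width below 3. Therefore the treewidth is 3.

3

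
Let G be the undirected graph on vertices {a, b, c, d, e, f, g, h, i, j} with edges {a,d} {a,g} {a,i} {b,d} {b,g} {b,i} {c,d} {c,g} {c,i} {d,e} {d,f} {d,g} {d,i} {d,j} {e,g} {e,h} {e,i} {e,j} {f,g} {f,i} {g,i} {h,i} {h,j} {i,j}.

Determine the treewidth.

3

A width-3 tree decomposition is:
Bags: B1 = {d, e, g, i}  B2 = {d, e, i, j}  B3 = {d, f, g, i}  B4 = {a, d, g, i}  B5 = {b, d, g, i}  B6 = {e, h, i, j}  B7 = {c, d, g, i}
Tree: B1–B2, B1–B3, B1–B4, B4–B5, B2–B6, B4–B7
Every bag has size at most 4, so the width is 4 − 1 = 3 and tw(G) ≤ 3. On the other hand G contains the 4-clique {d, f, g, i}. A clique must lie in a single bag of any decomposition, so no decomposition can have width below 3. Combining the bounds, tw(G) = 3.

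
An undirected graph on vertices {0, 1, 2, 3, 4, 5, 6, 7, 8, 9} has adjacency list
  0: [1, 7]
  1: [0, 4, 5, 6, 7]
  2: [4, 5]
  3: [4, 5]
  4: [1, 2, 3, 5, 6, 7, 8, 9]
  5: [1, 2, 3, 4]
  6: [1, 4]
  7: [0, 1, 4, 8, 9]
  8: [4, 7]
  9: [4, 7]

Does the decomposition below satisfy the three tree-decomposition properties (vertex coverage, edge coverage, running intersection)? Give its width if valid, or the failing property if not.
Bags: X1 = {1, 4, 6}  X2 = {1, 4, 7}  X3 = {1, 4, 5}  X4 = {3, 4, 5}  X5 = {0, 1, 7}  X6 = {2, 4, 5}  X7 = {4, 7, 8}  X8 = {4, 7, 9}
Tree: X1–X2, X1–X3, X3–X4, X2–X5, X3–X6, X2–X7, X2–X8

Yes; width 2.

Vertex coverage: the bags together contain {0, 1, 2, 3, 4, 5, 6, 7, 8, 9}, the full vertex set. Edge coverage: each edge of G has both endpoints in at least one bag. Running intersection: for every vertex, the bags containing it form a connected subtree. All three properties hold, so this is a valid tree decomposition of width max|bag| − 1 = 2, and hence tw(G) ≤ 2.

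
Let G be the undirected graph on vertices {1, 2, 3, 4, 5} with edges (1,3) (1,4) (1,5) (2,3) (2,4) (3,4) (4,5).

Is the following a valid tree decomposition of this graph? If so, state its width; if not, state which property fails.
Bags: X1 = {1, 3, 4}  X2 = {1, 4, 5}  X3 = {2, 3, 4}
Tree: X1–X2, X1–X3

Yes; width 2.

Every vertex of G appears in some bag (union = {1, 2, 3, 4, 5}); every edge is covered by a bag; and for each vertex v the set of bags containing v is connected in the bag tree. The decomposition is therefore valid. The largest bag has 3 vertices, so the width is 2.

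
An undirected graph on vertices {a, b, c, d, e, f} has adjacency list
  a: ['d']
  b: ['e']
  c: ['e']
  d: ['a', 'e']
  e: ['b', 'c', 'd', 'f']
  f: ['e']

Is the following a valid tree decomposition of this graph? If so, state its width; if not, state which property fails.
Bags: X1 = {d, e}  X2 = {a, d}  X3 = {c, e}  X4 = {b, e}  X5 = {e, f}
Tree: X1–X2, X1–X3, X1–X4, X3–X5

Every vertex of G appears in some bag (union = {a, b, c, d, e, f}); every edge is covered by a bag; and for each vertex v the set of bags containing v is connected in the bag tree. The decomposition is therefore valid. The largest bag has 2 vertices, so the width is 1.

Yes; width 1.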